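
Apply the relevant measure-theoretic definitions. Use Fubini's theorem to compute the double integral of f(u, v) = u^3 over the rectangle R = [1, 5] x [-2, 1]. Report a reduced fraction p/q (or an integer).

f(u, v) is a tensor product of a function of u and a function of v, and both factors are bounded continuous (hence Lebesgue integrable) on the rectangle, so Fubini's theorem applies:
  integral_R f d(m x m) = (integral_a1^b1 u^3 du) * (integral_a2^b2 1 dv).
Inner integral in u: integral_{1}^{5} u^3 du = (5^4 - 1^4)/4
  = 156.
Inner integral in v: integral_{-2}^{1} 1 dv = (1^1 - (-2)^1)/1
  = 3.
Product: (156) * (3) = 468.

468


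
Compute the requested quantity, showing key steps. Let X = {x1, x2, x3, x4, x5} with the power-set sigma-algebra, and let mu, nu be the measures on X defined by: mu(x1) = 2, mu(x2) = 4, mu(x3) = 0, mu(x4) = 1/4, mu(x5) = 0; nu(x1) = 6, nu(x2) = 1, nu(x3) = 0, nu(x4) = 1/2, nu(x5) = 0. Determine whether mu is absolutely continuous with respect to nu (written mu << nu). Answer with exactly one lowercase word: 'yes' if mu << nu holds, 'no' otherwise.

mu << nu means: every nu-null measurable set is also mu-null; equivalently, for every atom x, if nu({x}) = 0 then mu({x}) = 0.
Checking each atom:
  x1: nu = 6 > 0 -> no constraint.
  x2: nu = 1 > 0 -> no constraint.
  x3: nu = 0, mu = 0 -> consistent with mu << nu.
  x4: nu = 1/2 > 0 -> no constraint.
  x5: nu = 0, mu = 0 -> consistent with mu << nu.
No atom violates the condition. Therefore mu << nu.

yes


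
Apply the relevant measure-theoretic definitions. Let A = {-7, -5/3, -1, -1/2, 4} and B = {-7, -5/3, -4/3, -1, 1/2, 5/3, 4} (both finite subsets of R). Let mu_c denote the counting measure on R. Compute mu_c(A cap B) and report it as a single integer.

Counting measure on a finite set equals cardinality. mu_c(A cap B) = |A cap B| (elements appearing in both).
Enumerating the elements of A that also lie in B gives 4 element(s).
So mu_c(A cap B) = 4.

4


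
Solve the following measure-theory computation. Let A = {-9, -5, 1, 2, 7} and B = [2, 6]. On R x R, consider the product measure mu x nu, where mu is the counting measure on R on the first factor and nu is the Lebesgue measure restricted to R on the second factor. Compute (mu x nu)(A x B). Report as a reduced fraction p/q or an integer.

For a measurable rectangle A x B, the product measure satisfies
  (mu x nu)(A x B) = mu(A) * nu(B).
  mu(A) = 5.
  nu(B) = 4.
  (mu x nu)(A x B) = 5 * 4 = 20.

20


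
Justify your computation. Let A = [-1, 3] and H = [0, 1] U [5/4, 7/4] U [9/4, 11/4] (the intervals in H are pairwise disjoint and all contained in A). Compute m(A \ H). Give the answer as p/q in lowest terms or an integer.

The ambient interval has length m(A) = 3 - (-1) = 4.
Since the holes are disjoint and sit inside A, by finite additivity
  m(H) = sum_i (b_i - a_i), and m(A \ H) = m(A) - m(H).
Computing the hole measures:
  m(H_1) = 1 - 0 = 1.
  m(H_2) = 7/4 - 5/4 = 1/2.
  m(H_3) = 11/4 - 9/4 = 1/2.
Summed: m(H) = 1 + 1/2 + 1/2 = 2.
So m(A \ H) = 4 - 2 = 2.

2


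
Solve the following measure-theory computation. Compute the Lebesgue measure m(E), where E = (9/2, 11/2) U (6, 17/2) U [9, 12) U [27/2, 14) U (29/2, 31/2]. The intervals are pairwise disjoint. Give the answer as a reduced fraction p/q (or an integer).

For pairwise disjoint intervals, m(union_i I_i) = sum_i m(I_i),
and m is invariant under swapping open/closed endpoints (single points have measure 0).
So m(E) = sum_i (b_i - a_i).
  I_1 has length 11/2 - 9/2 = 1.
  I_2 has length 17/2 - 6 = 5/2.
  I_3 has length 12 - 9 = 3.
  I_4 has length 14 - 27/2 = 1/2.
  I_5 has length 31/2 - 29/2 = 1.
Summing:
  m(E) = 1 + 5/2 + 3 + 1/2 + 1 = 8.

8


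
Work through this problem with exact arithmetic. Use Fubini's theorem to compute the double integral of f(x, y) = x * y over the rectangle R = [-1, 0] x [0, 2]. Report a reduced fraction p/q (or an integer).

f(x, y) is a tensor product of a function of x and a function of y, and both factors are bounded continuous (hence Lebesgue integrable) on the rectangle, so Fubini's theorem applies:
  integral_R f d(m x m) = (integral_a1^b1 x dx) * (integral_a2^b2 y dy).
Inner integral in x: integral_{-1}^{0} x dx = (0^2 - (-1)^2)/2
  = -1/2.
Inner integral in y: integral_{0}^{2} y dy = (2^2 - 0^2)/2
  = 2.
Product: (-1/2) * (2) = -1.

-1


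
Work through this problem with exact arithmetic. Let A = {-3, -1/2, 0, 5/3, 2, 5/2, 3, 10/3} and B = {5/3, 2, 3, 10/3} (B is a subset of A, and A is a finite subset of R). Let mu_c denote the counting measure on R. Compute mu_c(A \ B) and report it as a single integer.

Counting measure assigns mu_c(E) = |E| (number of elements) when E is finite. For B subset A, A \ B is the set of elements of A not in B, so |A \ B| = |A| - |B|.
|A| = 8, |B| = 4, so mu_c(A \ B) = 8 - 4 = 4.

4


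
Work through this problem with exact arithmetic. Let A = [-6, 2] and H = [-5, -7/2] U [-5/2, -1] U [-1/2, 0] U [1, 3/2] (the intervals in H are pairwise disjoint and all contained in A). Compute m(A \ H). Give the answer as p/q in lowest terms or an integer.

The ambient interval has length m(A) = 2 - (-6) = 8.
Since the holes are disjoint and sit inside A, by finite additivity
  m(H) = sum_i (b_i - a_i), and m(A \ H) = m(A) - m(H).
Computing the hole measures:
  m(H_1) = -7/2 - (-5) = 3/2.
  m(H_2) = -1 - (-5/2) = 3/2.
  m(H_3) = 0 - (-1/2) = 1/2.
  m(H_4) = 3/2 - 1 = 1/2.
Summed: m(H) = 3/2 + 3/2 + 1/2 + 1/2 = 4.
So m(A \ H) = 8 - 4 = 4.

4


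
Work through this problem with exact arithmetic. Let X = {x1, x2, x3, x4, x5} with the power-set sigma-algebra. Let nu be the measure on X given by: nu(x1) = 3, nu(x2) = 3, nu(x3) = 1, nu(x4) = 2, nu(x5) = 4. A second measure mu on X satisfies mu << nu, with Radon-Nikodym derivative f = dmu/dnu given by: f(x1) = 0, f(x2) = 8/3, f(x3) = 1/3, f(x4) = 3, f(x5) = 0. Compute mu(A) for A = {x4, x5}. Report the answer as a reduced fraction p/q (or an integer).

By the defining property of the Radon-Nikodym derivative, for every measurable set A,
  mu(A) = integral_A f dnu.
Since nu is a discrete measure concentrated on the atoms of X, the integral over A reduces to the sum
  mu(A) = sum_{x in A} f(x) * nu({x}).
Computing each term:
  x4: f(x4) * nu(x4) = 3 * 2 = 6.
  x5: f(x5) * nu(x5) = 0 * 4 = 0.
Summing: mu(A) = 6 + 0 = 6.

6


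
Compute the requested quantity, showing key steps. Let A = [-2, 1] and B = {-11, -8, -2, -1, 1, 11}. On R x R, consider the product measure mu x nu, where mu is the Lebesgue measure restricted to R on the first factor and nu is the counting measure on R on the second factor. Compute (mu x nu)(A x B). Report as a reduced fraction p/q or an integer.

For a measurable rectangle A x B, the product measure satisfies
  (mu x nu)(A x B) = mu(A) * nu(B).
  mu(A) = 3.
  nu(B) = 6.
  (mu x nu)(A x B) = 3 * 6 = 18.

18


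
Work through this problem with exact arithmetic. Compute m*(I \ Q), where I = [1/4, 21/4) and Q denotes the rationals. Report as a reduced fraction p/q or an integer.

The interval I = [1/4, 21/4) has m(I) = 21/4 - 1/4 = 5 (endpoints are measure-zero, so open/closed/half-open agree). Write I = (I cap Q) u (I \ Q). The rationals in I are countable, so m*(I cap Q) = 0 (cover each rational by intervals whose total length is arbitrarily small). By countable subadditivity m*(I) <= m*(I cap Q) + m*(I \ Q), hence m*(I \ Q) >= m(I) = 5. The reverse inequality m*(I \ Q) <= m*(I) = 5 is trivial since (I \ Q) is a subset of I. Therefore m*(I \ Q) = 5.

5


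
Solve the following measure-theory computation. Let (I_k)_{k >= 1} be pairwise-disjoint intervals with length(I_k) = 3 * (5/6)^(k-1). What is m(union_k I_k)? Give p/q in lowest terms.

By countable additivity of the Lebesgue measure on pairwise disjoint measurable sets,
  m(union_{k >= 1} I_k) = sum_{k >= 1} m(I_k) = sum_{k >= 1} a * r^(k-1),
  with a = 3 and r = 5/6.
Since 0 < r = 5/6 < 1, the geometric series converges:
  sum_{k >= 1} a * r^(k-1) = a / (1 - r).
  = 3 / (1 - 5/6)
  = 3 / (1/6)
  = 18.

18


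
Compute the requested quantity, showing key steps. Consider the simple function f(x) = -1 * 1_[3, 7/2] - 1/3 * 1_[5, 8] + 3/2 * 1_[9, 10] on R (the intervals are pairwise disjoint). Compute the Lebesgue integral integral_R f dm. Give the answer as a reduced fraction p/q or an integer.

For a simple function f = sum_i c_i * 1_{A_i} with disjoint A_i,
  integral f dm = sum_i c_i * m(A_i).
Lengths of the A_i:
  m(A_1) = 7/2 - 3 = 1/2.
  m(A_2) = 8 - 5 = 3.
  m(A_3) = 10 - 9 = 1.
Contributions c_i * m(A_i):
  (-1) * (1/2) = -1/2.
  (-1/3) * (3) = -1.
  (3/2) * (1) = 3/2.
Total: -1/2 - 1 + 3/2 = 0.

0


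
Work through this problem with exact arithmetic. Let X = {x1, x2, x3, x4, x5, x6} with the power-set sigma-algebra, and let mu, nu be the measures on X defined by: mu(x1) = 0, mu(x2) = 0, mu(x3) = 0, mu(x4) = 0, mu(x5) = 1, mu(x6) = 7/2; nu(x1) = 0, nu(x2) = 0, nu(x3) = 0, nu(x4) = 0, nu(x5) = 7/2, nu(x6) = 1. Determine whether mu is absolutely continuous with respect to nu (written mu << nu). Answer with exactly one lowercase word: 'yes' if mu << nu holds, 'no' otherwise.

mu << nu means: every nu-null measurable set is also mu-null; equivalently, for every atom x, if nu({x}) = 0 then mu({x}) = 0.
Checking each atom:
  x1: nu = 0, mu = 0 -> consistent with mu << nu.
  x2: nu = 0, mu = 0 -> consistent with mu << nu.
  x3: nu = 0, mu = 0 -> consistent with mu << nu.
  x4: nu = 0, mu = 0 -> consistent with mu << nu.
  x5: nu = 7/2 > 0 -> no constraint.
  x6: nu = 1 > 0 -> no constraint.
No atom violates the condition. Therefore mu << nu.

yes


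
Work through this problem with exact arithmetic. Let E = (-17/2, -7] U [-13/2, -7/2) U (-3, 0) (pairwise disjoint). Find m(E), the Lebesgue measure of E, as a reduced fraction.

For pairwise disjoint intervals, m(union_i I_i) = sum_i m(I_i),
and m is invariant under swapping open/closed endpoints (single points have measure 0).
So m(E) = sum_i (b_i - a_i).
  I_1 has length -7 - (-17/2) = 3/2.
  I_2 has length -7/2 - (-13/2) = 3.
  I_3 has length 0 - (-3) = 3.
Summing:
  m(E) = 3/2 + 3 + 3 = 15/2.

15/2


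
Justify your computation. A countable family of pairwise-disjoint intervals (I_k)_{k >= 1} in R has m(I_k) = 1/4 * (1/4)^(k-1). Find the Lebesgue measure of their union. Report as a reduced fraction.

By countable additivity of the Lebesgue measure on pairwise disjoint measurable sets,
  m(union_{k >= 1} I_k) = sum_{k >= 1} m(I_k) = sum_{k >= 1} a * r^(k-1),
  with a = 1/4 and r = 1/4.
Since 0 < r = 1/4 < 1, the geometric series converges:
  sum_{k >= 1} a * r^(k-1) = a / (1 - r).
  = 1/4 / (1 - 1/4)
  = 1/4 / (3/4)
  = 1/3.

1/3


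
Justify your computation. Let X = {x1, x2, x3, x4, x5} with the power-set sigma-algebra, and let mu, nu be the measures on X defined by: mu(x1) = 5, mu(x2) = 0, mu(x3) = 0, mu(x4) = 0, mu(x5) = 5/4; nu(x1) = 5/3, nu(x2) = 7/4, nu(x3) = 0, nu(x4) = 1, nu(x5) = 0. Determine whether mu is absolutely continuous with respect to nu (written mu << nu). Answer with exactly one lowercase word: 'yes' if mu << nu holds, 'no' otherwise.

mu << nu means: every nu-null measurable set is also mu-null; equivalently, for every atom x, if nu({x}) = 0 then mu({x}) = 0.
Checking each atom:
  x1: nu = 5/3 > 0 -> no constraint.
  x2: nu = 7/4 > 0 -> no constraint.
  x3: nu = 0, mu = 0 -> consistent with mu << nu.
  x4: nu = 1 > 0 -> no constraint.
  x5: nu = 0, mu = 5/4 > 0 -> violates mu << nu.
The atom(s) x5 violate the condition (nu = 0 but mu > 0). Therefore mu is NOT absolutely continuous w.r.t. nu.

no


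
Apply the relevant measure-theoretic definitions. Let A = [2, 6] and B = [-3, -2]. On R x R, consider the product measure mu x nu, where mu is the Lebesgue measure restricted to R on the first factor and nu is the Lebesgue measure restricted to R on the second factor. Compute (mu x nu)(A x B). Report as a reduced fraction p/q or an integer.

For a measurable rectangle A x B, the product measure satisfies
  (mu x nu)(A x B) = mu(A) * nu(B).
  mu(A) = 4.
  nu(B) = 1.
  (mu x nu)(A x B) = 4 * 1 = 4.

4


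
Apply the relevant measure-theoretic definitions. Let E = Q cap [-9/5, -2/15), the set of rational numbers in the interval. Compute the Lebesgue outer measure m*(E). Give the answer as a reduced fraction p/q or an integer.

E = Q cap [-9/5, -2/15) is a subset of Q, which is countable. Enumerate Q = {q_1, q_2, ...}; for any eps > 0, cover q_k by the open interval (q_k - eps/2^(k+1), q_k + eps/2^(k+1)), of length eps/2^k. The total cover length is sum_{k>=1} eps/2^k = eps. Hence m*(E) <= m*(Q) <= eps for every eps > 0, and since outer measure is non-negative, m*(E) = 0.

0


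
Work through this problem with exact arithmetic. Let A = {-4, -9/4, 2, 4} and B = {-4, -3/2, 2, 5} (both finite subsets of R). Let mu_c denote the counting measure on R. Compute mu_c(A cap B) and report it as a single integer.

Counting measure on a finite set equals cardinality. mu_c(A cap B) = |A cap B| (elements appearing in both).
Enumerating the elements of A that also lie in B gives 2 element(s).
So mu_c(A cap B) = 2.

2


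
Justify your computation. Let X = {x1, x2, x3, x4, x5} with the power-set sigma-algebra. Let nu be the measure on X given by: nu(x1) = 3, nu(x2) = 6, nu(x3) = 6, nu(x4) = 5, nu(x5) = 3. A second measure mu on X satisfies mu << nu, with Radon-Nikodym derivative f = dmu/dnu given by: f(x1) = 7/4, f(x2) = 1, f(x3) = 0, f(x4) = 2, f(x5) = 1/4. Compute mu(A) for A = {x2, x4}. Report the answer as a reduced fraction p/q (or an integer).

By the defining property of the Radon-Nikodym derivative, for every measurable set A,
  mu(A) = integral_A f dnu.
Since nu is a discrete measure concentrated on the atoms of X, the integral over A reduces to the sum
  mu(A) = sum_{x in A} f(x) * nu({x}).
Computing each term:
  x2: f(x2) * nu(x2) = 1 * 6 = 6.
  x4: f(x4) * nu(x4) = 2 * 5 = 10.
Summing: mu(A) = 6 + 10 = 16.

16


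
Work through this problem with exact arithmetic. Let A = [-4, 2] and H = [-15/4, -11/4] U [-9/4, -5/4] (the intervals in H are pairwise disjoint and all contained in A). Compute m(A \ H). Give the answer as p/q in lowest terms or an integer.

The ambient interval has length m(A) = 2 - (-4) = 6.
Since the holes are disjoint and sit inside A, by finite additivity
  m(H) = sum_i (b_i - a_i), and m(A \ H) = m(A) - m(H).
Computing the hole measures:
  m(H_1) = -11/4 - (-15/4) = 1.
  m(H_2) = -5/4 - (-9/4) = 1.
Summed: m(H) = 1 + 1 = 2.
So m(A \ H) = 6 - 2 = 4.

4


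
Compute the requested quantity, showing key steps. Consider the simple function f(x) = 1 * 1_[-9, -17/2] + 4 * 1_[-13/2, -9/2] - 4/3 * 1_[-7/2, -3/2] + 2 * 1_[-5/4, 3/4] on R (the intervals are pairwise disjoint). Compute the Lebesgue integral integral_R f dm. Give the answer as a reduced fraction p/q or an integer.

For a simple function f = sum_i c_i * 1_{A_i} with disjoint A_i,
  integral f dm = sum_i c_i * m(A_i).
Lengths of the A_i:
  m(A_1) = -17/2 - (-9) = 1/2.
  m(A_2) = -9/2 - (-13/2) = 2.
  m(A_3) = -3/2 - (-7/2) = 2.
  m(A_4) = 3/4 - (-5/4) = 2.
Contributions c_i * m(A_i):
  (1) * (1/2) = 1/2.
  (4) * (2) = 8.
  (-4/3) * (2) = -8/3.
  (2) * (2) = 4.
Total: 1/2 + 8 - 8/3 + 4 = 59/6.

59/6


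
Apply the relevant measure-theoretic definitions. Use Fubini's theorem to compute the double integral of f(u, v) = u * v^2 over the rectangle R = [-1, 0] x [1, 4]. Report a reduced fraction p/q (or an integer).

f(u, v) is a tensor product of a function of u and a function of v, and both factors are bounded continuous (hence Lebesgue integrable) on the rectangle, so Fubini's theorem applies:
  integral_R f d(m x m) = (integral_a1^b1 u du) * (integral_a2^b2 v^2 dv).
Inner integral in u: integral_{-1}^{0} u du = (0^2 - (-1)^2)/2
  = -1/2.
Inner integral in v: integral_{1}^{4} v^2 dv = (4^3 - 1^3)/3
  = 21.
Product: (-1/2) * (21) = -21/2.

-21/2


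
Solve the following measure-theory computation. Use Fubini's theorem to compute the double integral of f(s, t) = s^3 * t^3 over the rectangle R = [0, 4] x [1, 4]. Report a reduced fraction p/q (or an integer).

f(s, t) is a tensor product of a function of s and a function of t, and both factors are bounded continuous (hence Lebesgue integrable) on the rectangle, so Fubini's theorem applies:
  integral_R f d(m x m) = (integral_a1^b1 s^3 ds) * (integral_a2^b2 t^3 dt).
Inner integral in s: integral_{0}^{4} s^3 ds = (4^4 - 0^4)/4
  = 64.
Inner integral in t: integral_{1}^{4} t^3 dt = (4^4 - 1^4)/4
  = 255/4.
Product: (64) * (255/4) = 4080.

4080


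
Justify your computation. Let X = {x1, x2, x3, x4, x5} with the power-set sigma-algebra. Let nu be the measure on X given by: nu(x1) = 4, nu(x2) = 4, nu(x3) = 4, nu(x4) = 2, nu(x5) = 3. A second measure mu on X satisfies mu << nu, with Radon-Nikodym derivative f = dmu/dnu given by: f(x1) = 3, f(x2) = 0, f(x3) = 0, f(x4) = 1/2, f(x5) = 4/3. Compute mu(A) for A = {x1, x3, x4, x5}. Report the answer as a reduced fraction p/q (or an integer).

By the defining property of the Radon-Nikodym derivative, for every measurable set A,
  mu(A) = integral_A f dnu.
Since nu is a discrete measure concentrated on the atoms of X, the integral over A reduces to the sum
  mu(A) = sum_{x in A} f(x) * nu({x}).
Computing each term:
  x1: f(x1) * nu(x1) = 3 * 4 = 12.
  x3: f(x3) * nu(x3) = 0 * 4 = 0.
  x4: f(x4) * nu(x4) = 1/2 * 2 = 1.
  x5: f(x5) * nu(x5) = 4/3 * 3 = 4.
Summing: mu(A) = 12 + 0 + 1 + 4 = 17.

17


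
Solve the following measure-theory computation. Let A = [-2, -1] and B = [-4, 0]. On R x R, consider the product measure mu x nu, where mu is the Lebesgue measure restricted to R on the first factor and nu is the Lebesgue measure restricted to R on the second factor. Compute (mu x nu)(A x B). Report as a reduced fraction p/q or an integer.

For a measurable rectangle A x B, the product measure satisfies
  (mu x nu)(A x B) = mu(A) * nu(B).
  mu(A) = 1.
  nu(B) = 4.
  (mu x nu)(A x B) = 1 * 4 = 4.

4


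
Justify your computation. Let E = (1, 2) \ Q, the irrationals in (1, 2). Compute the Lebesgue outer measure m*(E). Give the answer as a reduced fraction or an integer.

The interval I = (1, 2) has m(I) = 2 - 1 = 1 (endpoints are measure-zero, so open/closed/half-open agree). Write I = (I cap Q) u (I \ Q). The rationals in I are countable, so m*(I cap Q) = 0 (cover each rational by intervals whose total length is arbitrarily small). By countable subadditivity m*(I) <= m*(I cap Q) + m*(I \ Q), hence m*(I \ Q) >= m(I) = 1. The reverse inequality m*(I \ Q) <= m*(I) = 1 is trivial since (I \ Q) is a subset of I. Therefore m*(I \ Q) = 1.

1


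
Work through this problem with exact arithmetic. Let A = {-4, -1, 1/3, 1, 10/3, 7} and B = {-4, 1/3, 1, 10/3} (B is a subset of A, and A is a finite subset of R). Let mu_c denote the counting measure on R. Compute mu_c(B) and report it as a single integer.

Counting measure assigns mu_c(E) = |E| (number of elements) when E is finite.
B has 4 element(s), so mu_c(B) = 4.

4


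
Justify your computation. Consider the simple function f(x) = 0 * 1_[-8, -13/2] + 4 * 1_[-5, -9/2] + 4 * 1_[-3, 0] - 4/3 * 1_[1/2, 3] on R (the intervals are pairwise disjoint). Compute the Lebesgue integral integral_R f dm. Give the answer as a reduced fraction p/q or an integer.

For a simple function f = sum_i c_i * 1_{A_i} with disjoint A_i,
  integral f dm = sum_i c_i * m(A_i).
Lengths of the A_i:
  m(A_1) = -13/2 - (-8) = 3/2.
  m(A_2) = -9/2 - (-5) = 1/2.
  m(A_3) = 0 - (-3) = 3.
  m(A_4) = 3 - 1/2 = 5/2.
Contributions c_i * m(A_i):
  (0) * (3/2) = 0.
  (4) * (1/2) = 2.
  (4) * (3) = 12.
  (-4/3) * (5/2) = -10/3.
Total: 0 + 2 + 12 - 10/3 = 32/3.

32/3


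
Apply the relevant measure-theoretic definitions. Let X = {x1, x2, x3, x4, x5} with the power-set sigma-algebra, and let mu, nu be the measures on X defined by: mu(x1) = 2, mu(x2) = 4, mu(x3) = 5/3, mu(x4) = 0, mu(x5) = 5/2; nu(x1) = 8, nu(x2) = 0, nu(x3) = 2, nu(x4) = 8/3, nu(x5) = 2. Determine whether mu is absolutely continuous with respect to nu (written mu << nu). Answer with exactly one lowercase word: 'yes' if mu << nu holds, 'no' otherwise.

mu << nu means: every nu-null measurable set is also mu-null; equivalently, for every atom x, if nu({x}) = 0 then mu({x}) = 0.
Checking each atom:
  x1: nu = 8 > 0 -> no constraint.
  x2: nu = 0, mu = 4 > 0 -> violates mu << nu.
  x3: nu = 2 > 0 -> no constraint.
  x4: nu = 8/3 > 0 -> no constraint.
  x5: nu = 2 > 0 -> no constraint.
The atom(s) x2 violate the condition (nu = 0 but mu > 0). Therefore mu is NOT absolutely continuous w.r.t. nu.

no


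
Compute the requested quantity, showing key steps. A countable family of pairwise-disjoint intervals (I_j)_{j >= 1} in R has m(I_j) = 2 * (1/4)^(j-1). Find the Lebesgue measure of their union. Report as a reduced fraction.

By countable additivity of the Lebesgue measure on pairwise disjoint measurable sets,
  m(union_{j >= 1} I_j) = sum_{j >= 1} m(I_j) = sum_{j >= 1} a * r^(j-1),
  with a = 2 and r = 1/4.
Since 0 < r = 1/4 < 1, the geometric series converges:
  sum_{j >= 1} a * r^(j-1) = a / (1 - r).
  = 2 / (1 - 1/4)
  = 2 / (3/4)
  = 8/3.

8/3


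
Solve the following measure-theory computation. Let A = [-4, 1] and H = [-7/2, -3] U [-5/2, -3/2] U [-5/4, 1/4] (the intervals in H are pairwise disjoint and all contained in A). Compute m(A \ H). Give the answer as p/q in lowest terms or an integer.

The ambient interval has length m(A) = 1 - (-4) = 5.
Since the holes are disjoint and sit inside A, by finite additivity
  m(H) = sum_i (b_i - a_i), and m(A \ H) = m(A) - m(H).
Computing the hole measures:
  m(H_1) = -3 - (-7/2) = 1/2.
  m(H_2) = -3/2 - (-5/2) = 1.
  m(H_3) = 1/4 - (-5/4) = 3/2.
Summed: m(H) = 1/2 + 1 + 3/2 = 3.
So m(A \ H) = 5 - 3 = 2.

2


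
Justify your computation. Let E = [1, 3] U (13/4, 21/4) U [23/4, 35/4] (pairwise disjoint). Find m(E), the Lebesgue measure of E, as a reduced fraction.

For pairwise disjoint intervals, m(union_i I_i) = sum_i m(I_i),
and m is invariant under swapping open/closed endpoints (single points have measure 0).
So m(E) = sum_i (b_i - a_i).
  I_1 has length 3 - 1 = 2.
  I_2 has length 21/4 - 13/4 = 2.
  I_3 has length 35/4 - 23/4 = 3.
Summing:
  m(E) = 2 + 2 + 3 = 7.

7


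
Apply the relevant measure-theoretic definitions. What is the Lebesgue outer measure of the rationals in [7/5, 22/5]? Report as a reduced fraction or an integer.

E = Q cap [7/5, 22/5] is a subset of Q, which is countable. Enumerate Q = {q_1, q_2, ...}; for any eps > 0, cover q_k by the open interval (q_k - eps/2^(k+1), q_k + eps/2^(k+1)), of length eps/2^k. The total cover length is sum_{k>=1} eps/2^k = eps. Hence m*(E) <= m*(Q) <= eps for every eps > 0, and since outer measure is non-negative, m*(E) = 0.

0


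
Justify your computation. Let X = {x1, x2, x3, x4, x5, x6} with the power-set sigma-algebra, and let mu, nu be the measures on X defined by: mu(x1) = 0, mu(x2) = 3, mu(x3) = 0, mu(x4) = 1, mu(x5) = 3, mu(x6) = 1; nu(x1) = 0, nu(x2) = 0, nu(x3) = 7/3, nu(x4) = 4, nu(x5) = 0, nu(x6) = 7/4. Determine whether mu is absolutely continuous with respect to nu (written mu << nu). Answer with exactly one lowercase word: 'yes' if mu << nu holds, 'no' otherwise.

mu << nu means: every nu-null measurable set is also mu-null; equivalently, for every atom x, if nu({x}) = 0 then mu({x}) = 0.
Checking each atom:
  x1: nu = 0, mu = 0 -> consistent with mu << nu.
  x2: nu = 0, mu = 3 > 0 -> violates mu << nu.
  x3: nu = 7/3 > 0 -> no constraint.
  x4: nu = 4 > 0 -> no constraint.
  x5: nu = 0, mu = 3 > 0 -> violates mu << nu.
  x6: nu = 7/4 > 0 -> no constraint.
The atom(s) x2, x5 violate the condition (nu = 0 but mu > 0). Therefore mu is NOT absolutely continuous w.r.t. nu.

no


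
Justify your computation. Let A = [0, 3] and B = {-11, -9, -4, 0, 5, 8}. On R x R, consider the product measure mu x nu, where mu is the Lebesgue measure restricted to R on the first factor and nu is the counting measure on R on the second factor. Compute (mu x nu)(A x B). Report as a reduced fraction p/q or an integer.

For a measurable rectangle A x B, the product measure satisfies
  (mu x nu)(A x B) = mu(A) * nu(B).
  mu(A) = 3.
  nu(B) = 6.
  (mu x nu)(A x B) = 3 * 6 = 18.

18


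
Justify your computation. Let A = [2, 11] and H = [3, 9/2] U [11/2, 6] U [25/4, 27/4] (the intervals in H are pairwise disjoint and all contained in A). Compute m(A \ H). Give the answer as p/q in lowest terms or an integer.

The ambient interval has length m(A) = 11 - 2 = 9.
Since the holes are disjoint and sit inside A, by finite additivity
  m(H) = sum_i (b_i - a_i), and m(A \ H) = m(A) - m(H).
Computing the hole measures:
  m(H_1) = 9/2 - 3 = 3/2.
  m(H_2) = 6 - 11/2 = 1/2.
  m(H_3) = 27/4 - 25/4 = 1/2.
Summed: m(H) = 3/2 + 1/2 + 1/2 = 5/2.
So m(A \ H) = 9 - 5/2 = 13/2.

13/2


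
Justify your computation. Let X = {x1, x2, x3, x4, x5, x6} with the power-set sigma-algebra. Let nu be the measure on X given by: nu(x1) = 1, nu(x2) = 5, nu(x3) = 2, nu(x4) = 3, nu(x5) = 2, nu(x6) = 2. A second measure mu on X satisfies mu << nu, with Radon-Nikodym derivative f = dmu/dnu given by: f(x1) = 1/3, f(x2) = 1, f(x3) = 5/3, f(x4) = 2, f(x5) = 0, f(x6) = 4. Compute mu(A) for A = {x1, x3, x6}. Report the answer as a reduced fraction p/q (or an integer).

By the defining property of the Radon-Nikodym derivative, for every measurable set A,
  mu(A) = integral_A f dnu.
Since nu is a discrete measure concentrated on the atoms of X, the integral over A reduces to the sum
  mu(A) = sum_{x in A} f(x) * nu({x}).
Computing each term:
  x1: f(x1) * nu(x1) = 1/3 * 1 = 1/3.
  x3: f(x3) * nu(x3) = 5/3 * 2 = 10/3.
  x6: f(x6) * nu(x6) = 4 * 2 = 8.
Summing: mu(A) = 1/3 + 10/3 + 8 = 35/3.

35/3


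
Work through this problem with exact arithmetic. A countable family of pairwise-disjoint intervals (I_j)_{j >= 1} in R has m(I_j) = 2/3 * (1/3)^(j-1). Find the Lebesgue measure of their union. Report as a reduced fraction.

By countable additivity of the Lebesgue measure on pairwise disjoint measurable sets,
  m(union_{j >= 1} I_j) = sum_{j >= 1} m(I_j) = sum_{j >= 1} a * r^(j-1),
  with a = 2/3 and r = 1/3.
Since 0 < r = 1/3 < 1, the geometric series converges:
  sum_{j >= 1} a * r^(j-1) = a / (1 - r).
  = 2/3 / (1 - 1/3)
  = 2/3 / (2/3)
  = 1.

1


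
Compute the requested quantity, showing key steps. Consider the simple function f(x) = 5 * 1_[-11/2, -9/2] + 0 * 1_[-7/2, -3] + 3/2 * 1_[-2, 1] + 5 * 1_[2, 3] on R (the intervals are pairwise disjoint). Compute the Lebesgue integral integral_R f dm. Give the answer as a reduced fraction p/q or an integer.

For a simple function f = sum_i c_i * 1_{A_i} with disjoint A_i,
  integral f dm = sum_i c_i * m(A_i).
Lengths of the A_i:
  m(A_1) = -9/2 - (-11/2) = 1.
  m(A_2) = -3 - (-7/2) = 1/2.
  m(A_3) = 1 - (-2) = 3.
  m(A_4) = 3 - 2 = 1.
Contributions c_i * m(A_i):
  (5) * (1) = 5.
  (0) * (1/2) = 0.
  (3/2) * (3) = 9/2.
  (5) * (1) = 5.
Total: 5 + 0 + 9/2 + 5 = 29/2.

29/2


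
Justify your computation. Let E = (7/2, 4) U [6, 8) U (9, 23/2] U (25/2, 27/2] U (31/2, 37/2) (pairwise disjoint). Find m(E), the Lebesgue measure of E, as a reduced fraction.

For pairwise disjoint intervals, m(union_i I_i) = sum_i m(I_i),
and m is invariant under swapping open/closed endpoints (single points have measure 0).
So m(E) = sum_i (b_i - a_i).
  I_1 has length 4 - 7/2 = 1/2.
  I_2 has length 8 - 6 = 2.
  I_3 has length 23/2 - 9 = 5/2.
  I_4 has length 27/2 - 25/2 = 1.
  I_5 has length 37/2 - 31/2 = 3.
Summing:
  m(E) = 1/2 + 2 + 5/2 + 1 + 3 = 9.

9


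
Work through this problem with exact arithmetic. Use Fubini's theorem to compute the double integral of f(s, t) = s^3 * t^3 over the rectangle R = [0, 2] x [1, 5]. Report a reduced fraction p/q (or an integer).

f(s, t) is a tensor product of a function of s and a function of t, and both factors are bounded continuous (hence Lebesgue integrable) on the rectangle, so Fubini's theorem applies:
  integral_R f d(m x m) = (integral_a1^b1 s^3 ds) * (integral_a2^b2 t^3 dt).
Inner integral in s: integral_{0}^{2} s^3 ds = (2^4 - 0^4)/4
  = 4.
Inner integral in t: integral_{1}^{5} t^3 dt = (5^4 - 1^4)/4
  = 156.
Product: (4) * (156) = 624.

624


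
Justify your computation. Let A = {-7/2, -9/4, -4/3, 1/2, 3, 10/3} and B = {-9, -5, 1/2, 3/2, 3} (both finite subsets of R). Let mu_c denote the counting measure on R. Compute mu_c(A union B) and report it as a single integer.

Counting measure on a finite set equals cardinality. By inclusion-exclusion, |A union B| = |A| + |B| - |A cap B|.
|A| = 6, |B| = 5, |A cap B| = 2.
So mu_c(A union B) = 6 + 5 - 2 = 9.

9


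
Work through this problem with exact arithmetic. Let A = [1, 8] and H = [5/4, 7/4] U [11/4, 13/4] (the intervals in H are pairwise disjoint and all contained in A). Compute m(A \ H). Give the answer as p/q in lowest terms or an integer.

The ambient interval has length m(A) = 8 - 1 = 7.
Since the holes are disjoint and sit inside A, by finite additivity
  m(H) = sum_i (b_i - a_i), and m(A \ H) = m(A) - m(H).
Computing the hole measures:
  m(H_1) = 7/4 - 5/4 = 1/2.
  m(H_2) = 13/4 - 11/4 = 1/2.
Summed: m(H) = 1/2 + 1/2 = 1.
So m(A \ H) = 7 - 1 = 6.

6


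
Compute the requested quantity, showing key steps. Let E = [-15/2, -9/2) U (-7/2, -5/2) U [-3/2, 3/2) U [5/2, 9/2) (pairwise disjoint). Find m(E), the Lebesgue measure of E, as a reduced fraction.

For pairwise disjoint intervals, m(union_i I_i) = sum_i m(I_i),
and m is invariant under swapping open/closed endpoints (single points have measure 0).
So m(E) = sum_i (b_i - a_i).
  I_1 has length -9/2 - (-15/2) = 3.
  I_2 has length -5/2 - (-7/2) = 1.
  I_3 has length 3/2 - (-3/2) = 3.
  I_4 has length 9/2 - 5/2 = 2.
Summing:
  m(E) = 3 + 1 + 3 + 2 = 9.

9


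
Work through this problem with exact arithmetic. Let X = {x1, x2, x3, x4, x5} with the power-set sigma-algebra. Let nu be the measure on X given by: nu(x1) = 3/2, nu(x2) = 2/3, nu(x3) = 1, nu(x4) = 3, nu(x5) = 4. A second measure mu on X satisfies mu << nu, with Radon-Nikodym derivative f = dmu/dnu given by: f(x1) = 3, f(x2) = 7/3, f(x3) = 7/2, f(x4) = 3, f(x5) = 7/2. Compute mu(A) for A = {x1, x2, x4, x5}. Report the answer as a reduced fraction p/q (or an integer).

By the defining property of the Radon-Nikodym derivative, for every measurable set A,
  mu(A) = integral_A f dnu.
Since nu is a discrete measure concentrated on the atoms of X, the integral over A reduces to the sum
  mu(A) = sum_{x in A} f(x) * nu({x}).
Computing each term:
  x1: f(x1) * nu(x1) = 3 * 3/2 = 9/2.
  x2: f(x2) * nu(x2) = 7/3 * 2/3 = 14/9.
  x4: f(x4) * nu(x4) = 3 * 3 = 9.
  x5: f(x5) * nu(x5) = 7/2 * 4 = 14.
Summing: mu(A) = 9/2 + 14/9 + 9 + 14 = 523/18.

523/18


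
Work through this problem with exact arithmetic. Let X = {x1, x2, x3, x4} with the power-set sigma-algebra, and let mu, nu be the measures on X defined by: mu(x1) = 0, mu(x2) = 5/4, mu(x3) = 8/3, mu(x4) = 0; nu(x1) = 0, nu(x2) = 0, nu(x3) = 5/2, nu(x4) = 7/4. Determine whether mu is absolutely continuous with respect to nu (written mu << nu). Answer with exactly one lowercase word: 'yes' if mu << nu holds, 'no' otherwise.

mu << nu means: every nu-null measurable set is also mu-null; equivalently, for every atom x, if nu({x}) = 0 then mu({x}) = 0.
Checking each atom:
  x1: nu = 0, mu = 0 -> consistent with mu << nu.
  x2: nu = 0, mu = 5/4 > 0 -> violates mu << nu.
  x3: nu = 5/2 > 0 -> no constraint.
  x4: nu = 7/4 > 0 -> no constraint.
The atom(s) x2 violate the condition (nu = 0 but mu > 0). Therefore mu is NOT absolutely continuous w.r.t. nu.

no


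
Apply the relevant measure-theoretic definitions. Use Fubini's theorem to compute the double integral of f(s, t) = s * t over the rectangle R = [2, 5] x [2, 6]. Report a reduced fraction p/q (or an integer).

f(s, t) is a tensor product of a function of s and a function of t, and both factors are bounded continuous (hence Lebesgue integrable) on the rectangle, so Fubini's theorem applies:
  integral_R f d(m x m) = (integral_a1^b1 s ds) * (integral_a2^b2 t dt).
Inner integral in s: integral_{2}^{5} s ds = (5^2 - 2^2)/2
  = 21/2.
Inner integral in t: integral_{2}^{6} t dt = (6^2 - 2^2)/2
  = 16.
Product: (21/2) * (16) = 168.

168


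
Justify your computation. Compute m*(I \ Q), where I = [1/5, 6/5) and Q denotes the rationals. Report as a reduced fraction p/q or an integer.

The interval I = [1/5, 6/5) has m(I) = 6/5 - 1/5 = 1 (endpoints are measure-zero, so open/closed/half-open agree). Write I = (I cap Q) u (I \ Q). The rationals in I are countable, so m*(I cap Q) = 0 (cover each rational by intervals whose total length is arbitrarily small). By countable subadditivity m*(I) <= m*(I cap Q) + m*(I \ Q), hence m*(I \ Q) >= m(I) = 1. The reverse inequality m*(I \ Q) <= m*(I) = 1 is trivial since (I \ Q) is a subset of I. Therefore m*(I \ Q) = 1.

1


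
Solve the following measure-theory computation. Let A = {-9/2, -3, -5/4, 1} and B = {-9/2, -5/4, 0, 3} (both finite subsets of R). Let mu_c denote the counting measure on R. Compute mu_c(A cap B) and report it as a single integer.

Counting measure on a finite set equals cardinality. mu_c(A cap B) = |A cap B| (elements appearing in both).
Enumerating the elements of A that also lie in B gives 2 element(s).
So mu_c(A cap B) = 2.

2


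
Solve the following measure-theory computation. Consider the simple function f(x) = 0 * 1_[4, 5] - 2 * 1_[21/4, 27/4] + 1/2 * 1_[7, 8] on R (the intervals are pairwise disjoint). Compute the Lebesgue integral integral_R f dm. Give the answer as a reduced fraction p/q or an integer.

For a simple function f = sum_i c_i * 1_{A_i} with disjoint A_i,
  integral f dm = sum_i c_i * m(A_i).
Lengths of the A_i:
  m(A_1) = 5 - 4 = 1.
  m(A_2) = 27/4 - 21/4 = 3/2.
  m(A_3) = 8 - 7 = 1.
Contributions c_i * m(A_i):
  (0) * (1) = 0.
  (-2) * (3/2) = -3.
  (1/2) * (1) = 1/2.
Total: 0 - 3 + 1/2 = -5/2.

-5/2


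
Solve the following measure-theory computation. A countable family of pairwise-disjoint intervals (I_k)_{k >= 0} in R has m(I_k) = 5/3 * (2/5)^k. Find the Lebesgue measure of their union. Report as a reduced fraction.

By countable additivity of the Lebesgue measure on pairwise disjoint measurable sets,
  m(union_{k >= 0} I_k) = sum_{k >= 0} m(I_k) = sum_{k >= 0} a * r^k,
  with a = 5/3 and r = 2/5.
Since 0 < r = 2/5 < 1, the geometric series converges:
  sum_{k >= 0} a * r^k = a / (1 - r).
  = 5/3 / (1 - 2/5)
  = 5/3 / (3/5)
  = 25/9.

25/9


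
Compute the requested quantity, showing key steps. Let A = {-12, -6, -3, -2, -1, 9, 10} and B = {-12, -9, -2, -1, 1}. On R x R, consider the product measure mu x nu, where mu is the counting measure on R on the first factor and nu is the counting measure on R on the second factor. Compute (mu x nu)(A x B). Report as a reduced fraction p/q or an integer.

For a measurable rectangle A x B, the product measure satisfies
  (mu x nu)(A x B) = mu(A) * nu(B).
  mu(A) = 7.
  nu(B) = 5.
  (mu x nu)(A x B) = 7 * 5 = 35.

35


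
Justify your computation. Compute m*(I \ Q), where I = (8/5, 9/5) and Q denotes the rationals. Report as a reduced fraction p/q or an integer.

The interval I = (8/5, 9/5) has m(I) = 9/5 - 8/5 = 1/5 (endpoints are measure-zero, so open/closed/half-open agree). Write I = (I cap Q) u (I \ Q). The rationals in I are countable, so m*(I cap Q) = 0 (cover each rational by intervals whose total length is arbitrarily small). By countable subadditivity m*(I) <= m*(I cap Q) + m*(I \ Q), hence m*(I \ Q) >= m(I) = 1/5. The reverse inequality m*(I \ Q) <= m*(I) = 1/5 is trivial since (I \ Q) is a subset of I. Therefore m*(I \ Q) = 1/5.

1/5


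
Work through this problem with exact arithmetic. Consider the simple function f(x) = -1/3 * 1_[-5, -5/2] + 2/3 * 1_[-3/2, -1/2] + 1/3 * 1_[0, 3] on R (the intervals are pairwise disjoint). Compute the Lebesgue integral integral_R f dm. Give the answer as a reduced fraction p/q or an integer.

For a simple function f = sum_i c_i * 1_{A_i} with disjoint A_i,
  integral f dm = sum_i c_i * m(A_i).
Lengths of the A_i:
  m(A_1) = -5/2 - (-5) = 5/2.
  m(A_2) = -1/2 - (-3/2) = 1.
  m(A_3) = 3 - 0 = 3.
Contributions c_i * m(A_i):
  (-1/3) * (5/2) = -5/6.
  (2/3) * (1) = 2/3.
  (1/3) * (3) = 1.
Total: -5/6 + 2/3 + 1 = 5/6.

5/6


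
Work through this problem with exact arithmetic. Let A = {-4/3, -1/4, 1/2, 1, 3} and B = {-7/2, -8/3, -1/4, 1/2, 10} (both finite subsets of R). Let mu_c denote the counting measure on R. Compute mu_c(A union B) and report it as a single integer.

Counting measure on a finite set equals cardinality. By inclusion-exclusion, |A union B| = |A| + |B| - |A cap B|.
|A| = 5, |B| = 5, |A cap B| = 2.
So mu_c(A union B) = 5 + 5 - 2 = 8.

8


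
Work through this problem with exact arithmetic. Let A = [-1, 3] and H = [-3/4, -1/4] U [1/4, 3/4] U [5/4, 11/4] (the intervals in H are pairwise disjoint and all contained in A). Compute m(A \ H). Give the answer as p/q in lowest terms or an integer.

The ambient interval has length m(A) = 3 - (-1) = 4.
Since the holes are disjoint and sit inside A, by finite additivity
  m(H) = sum_i (b_i - a_i), and m(A \ H) = m(A) - m(H).
Computing the hole measures:
  m(H_1) = -1/4 - (-3/4) = 1/2.
  m(H_2) = 3/4 - 1/4 = 1/2.
  m(H_3) = 11/4 - 5/4 = 3/2.
Summed: m(H) = 1/2 + 1/2 + 3/2 = 5/2.
So m(A \ H) = 4 - 5/2 = 3/2.

3/2


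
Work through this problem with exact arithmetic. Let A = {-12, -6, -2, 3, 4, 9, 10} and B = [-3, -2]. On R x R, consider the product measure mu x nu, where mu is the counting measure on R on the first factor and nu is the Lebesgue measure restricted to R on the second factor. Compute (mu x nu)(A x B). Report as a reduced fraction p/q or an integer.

For a measurable rectangle A x B, the product measure satisfies
  (mu x nu)(A x B) = mu(A) * nu(B).
  mu(A) = 7.
  nu(B) = 1.
  (mu x nu)(A x B) = 7 * 1 = 7.

7


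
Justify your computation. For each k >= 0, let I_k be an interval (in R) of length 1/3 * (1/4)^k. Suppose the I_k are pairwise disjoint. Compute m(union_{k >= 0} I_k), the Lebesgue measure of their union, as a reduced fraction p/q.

By countable additivity of the Lebesgue measure on pairwise disjoint measurable sets,
  m(union_{k >= 0} I_k) = sum_{k >= 0} m(I_k) = sum_{k >= 0} a * r^k,
  with a = 1/3 and r = 1/4.
Since 0 < r = 1/4 < 1, the geometric series converges:
  sum_{k >= 0} a * r^k = a / (1 - r).
  = 1/3 / (1 - 1/4)
  = 1/3 / (3/4)
  = 4/9.

4/9


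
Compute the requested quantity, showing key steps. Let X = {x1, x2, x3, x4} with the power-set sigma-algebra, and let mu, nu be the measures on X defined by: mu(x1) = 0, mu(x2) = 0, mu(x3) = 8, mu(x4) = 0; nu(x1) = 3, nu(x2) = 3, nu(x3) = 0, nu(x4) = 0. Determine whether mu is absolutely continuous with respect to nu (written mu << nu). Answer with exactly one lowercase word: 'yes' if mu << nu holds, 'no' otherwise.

mu << nu means: every nu-null measurable set is also mu-null; equivalently, for every atom x, if nu({x}) = 0 then mu({x}) = 0.
Checking each atom:
  x1: nu = 3 > 0 -> no constraint.
  x2: nu = 3 > 0 -> no constraint.
  x3: nu = 0, mu = 8 > 0 -> violates mu << nu.
  x4: nu = 0, mu = 0 -> consistent with mu << nu.
The atom(s) x3 violate the condition (nu = 0 but mu > 0). Therefore mu is NOT absolutely continuous w.r.t. nu.

no


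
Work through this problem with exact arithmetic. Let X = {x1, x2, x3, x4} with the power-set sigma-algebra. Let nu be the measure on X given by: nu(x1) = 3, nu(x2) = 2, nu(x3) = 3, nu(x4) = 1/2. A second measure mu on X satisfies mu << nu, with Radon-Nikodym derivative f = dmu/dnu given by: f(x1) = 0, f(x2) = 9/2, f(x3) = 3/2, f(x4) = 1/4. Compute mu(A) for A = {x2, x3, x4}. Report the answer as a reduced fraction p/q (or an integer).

By the defining property of the Radon-Nikodym derivative, for every measurable set A,
  mu(A) = integral_A f dnu.
Since nu is a discrete measure concentrated on the atoms of X, the integral over A reduces to the sum
  mu(A) = sum_{x in A} f(x) * nu({x}).
Computing each term:
  x2: f(x2) * nu(x2) = 9/2 * 2 = 9.
  x3: f(x3) * nu(x3) = 3/2 * 3 = 9/2.
  x4: f(x4) * nu(x4) = 1/4 * 1/2 = 1/8.
Summing: mu(A) = 9 + 9/2 + 1/8 = 109/8.

109/8


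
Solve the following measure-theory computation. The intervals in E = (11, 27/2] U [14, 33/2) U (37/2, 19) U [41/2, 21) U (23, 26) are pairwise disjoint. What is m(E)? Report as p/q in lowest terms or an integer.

For pairwise disjoint intervals, m(union_i I_i) = sum_i m(I_i),
and m is invariant under swapping open/closed endpoints (single points have measure 0).
So m(E) = sum_i (b_i - a_i).
  I_1 has length 27/2 - 11 = 5/2.
  I_2 has length 33/2 - 14 = 5/2.
  I_3 has length 19 - 37/2 = 1/2.
  I_4 has length 21 - 41/2 = 1/2.
  I_5 has length 26 - 23 = 3.
Summing:
  m(E) = 5/2 + 5/2 + 1/2 + 1/2 + 3 = 9.

9
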